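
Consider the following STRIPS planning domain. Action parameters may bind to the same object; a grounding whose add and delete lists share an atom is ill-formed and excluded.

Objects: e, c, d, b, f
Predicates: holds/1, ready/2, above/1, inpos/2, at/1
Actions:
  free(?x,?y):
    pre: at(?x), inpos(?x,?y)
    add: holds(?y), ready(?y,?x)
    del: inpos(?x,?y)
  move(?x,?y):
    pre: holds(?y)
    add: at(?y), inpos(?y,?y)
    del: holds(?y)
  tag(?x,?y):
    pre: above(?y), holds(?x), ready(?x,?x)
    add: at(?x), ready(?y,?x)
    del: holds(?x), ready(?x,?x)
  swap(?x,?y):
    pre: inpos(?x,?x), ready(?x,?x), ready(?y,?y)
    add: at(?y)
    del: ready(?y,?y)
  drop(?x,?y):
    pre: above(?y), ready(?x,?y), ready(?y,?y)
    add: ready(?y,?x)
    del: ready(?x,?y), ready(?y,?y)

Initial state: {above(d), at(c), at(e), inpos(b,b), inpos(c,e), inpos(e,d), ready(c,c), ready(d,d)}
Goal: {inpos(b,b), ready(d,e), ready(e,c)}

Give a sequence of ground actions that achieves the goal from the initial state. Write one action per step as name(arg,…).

free(e,d); free(c,e)

1. free(e,d)  →  {above(d), at(c), at(e), holds(d), inpos(b,b), inpos(c,e), ready(c,c), ready(d,d), ready(d,e)}
2. free(c,e)  →  {above(d), at(c), at(e), holds(d), holds(e), inpos(b,b), ready(c,c), ready(d,d), ready(d,e), ready(e,c)}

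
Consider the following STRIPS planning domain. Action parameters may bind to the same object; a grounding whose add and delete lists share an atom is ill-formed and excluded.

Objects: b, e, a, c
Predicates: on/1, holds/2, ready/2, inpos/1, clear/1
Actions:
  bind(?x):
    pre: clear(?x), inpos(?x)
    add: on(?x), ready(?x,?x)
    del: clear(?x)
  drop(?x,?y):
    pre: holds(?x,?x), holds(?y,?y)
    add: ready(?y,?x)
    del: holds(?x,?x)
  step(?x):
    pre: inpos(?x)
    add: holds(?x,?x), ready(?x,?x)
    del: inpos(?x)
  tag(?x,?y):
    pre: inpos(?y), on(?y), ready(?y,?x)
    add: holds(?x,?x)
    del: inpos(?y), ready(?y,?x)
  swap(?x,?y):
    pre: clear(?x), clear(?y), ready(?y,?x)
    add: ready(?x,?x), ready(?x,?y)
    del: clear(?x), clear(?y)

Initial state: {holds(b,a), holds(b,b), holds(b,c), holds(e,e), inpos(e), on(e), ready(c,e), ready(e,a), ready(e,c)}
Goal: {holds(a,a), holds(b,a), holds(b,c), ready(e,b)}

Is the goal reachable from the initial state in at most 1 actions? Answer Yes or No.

1. drop(b,e)  →  {holds(b,a), holds(b,c), holds(e,e), inpos(e), on(e), ready(c,e), ready(e,a), ready(e,b), ready(e,c)}
2. tag(a,e)  →  {holds(a,a), holds(b,a), holds(b,c), holds(e,e), on(e), ready(c,e), ready(e,b), ready(e,c)}
optimal plan length = 2; 2 > 1

No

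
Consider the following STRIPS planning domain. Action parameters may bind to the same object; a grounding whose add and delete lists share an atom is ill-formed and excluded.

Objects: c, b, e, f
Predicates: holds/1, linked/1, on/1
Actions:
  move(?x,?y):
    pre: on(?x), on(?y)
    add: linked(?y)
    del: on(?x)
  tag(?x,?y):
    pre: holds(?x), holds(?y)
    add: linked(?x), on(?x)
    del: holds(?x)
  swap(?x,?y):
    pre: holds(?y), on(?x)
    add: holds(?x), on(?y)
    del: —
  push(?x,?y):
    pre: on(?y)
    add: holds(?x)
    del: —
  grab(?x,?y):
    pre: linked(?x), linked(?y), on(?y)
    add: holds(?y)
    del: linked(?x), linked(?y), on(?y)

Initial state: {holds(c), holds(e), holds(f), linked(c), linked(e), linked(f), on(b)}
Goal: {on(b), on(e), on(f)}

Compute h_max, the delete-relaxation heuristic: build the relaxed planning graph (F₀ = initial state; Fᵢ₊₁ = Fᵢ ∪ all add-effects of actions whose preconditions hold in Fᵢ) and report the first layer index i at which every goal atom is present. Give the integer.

F0 = init (7 atoms)
F1 = F0 ∪ {holds(b), linked(b), on(c), on(e), on(f)}  (12 atoms)
goal ⊆ F1  ⇒  h_max = 1

1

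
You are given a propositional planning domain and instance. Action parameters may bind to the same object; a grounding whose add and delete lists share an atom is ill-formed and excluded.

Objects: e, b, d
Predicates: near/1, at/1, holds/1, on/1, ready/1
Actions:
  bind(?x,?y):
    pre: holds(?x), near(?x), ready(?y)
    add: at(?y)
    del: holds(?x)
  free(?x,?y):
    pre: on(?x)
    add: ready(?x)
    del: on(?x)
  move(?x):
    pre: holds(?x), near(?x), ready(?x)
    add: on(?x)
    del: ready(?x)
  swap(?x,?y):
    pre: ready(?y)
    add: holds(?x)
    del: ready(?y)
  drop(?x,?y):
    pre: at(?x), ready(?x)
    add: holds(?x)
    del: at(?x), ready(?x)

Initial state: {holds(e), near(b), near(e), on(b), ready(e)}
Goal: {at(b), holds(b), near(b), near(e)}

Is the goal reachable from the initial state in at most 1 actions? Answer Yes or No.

No

1. free(b,e)  →  {holds(e), near(b), near(e), ready(b), ready(e)}
2. bind(e,b)  →  {at(b), near(b), near(e), ready(b), ready(e)}
3. swap(b,e)  →  {at(b), holds(b), near(b), near(e), ready(b)}
optimal plan length = 3; 3 > 1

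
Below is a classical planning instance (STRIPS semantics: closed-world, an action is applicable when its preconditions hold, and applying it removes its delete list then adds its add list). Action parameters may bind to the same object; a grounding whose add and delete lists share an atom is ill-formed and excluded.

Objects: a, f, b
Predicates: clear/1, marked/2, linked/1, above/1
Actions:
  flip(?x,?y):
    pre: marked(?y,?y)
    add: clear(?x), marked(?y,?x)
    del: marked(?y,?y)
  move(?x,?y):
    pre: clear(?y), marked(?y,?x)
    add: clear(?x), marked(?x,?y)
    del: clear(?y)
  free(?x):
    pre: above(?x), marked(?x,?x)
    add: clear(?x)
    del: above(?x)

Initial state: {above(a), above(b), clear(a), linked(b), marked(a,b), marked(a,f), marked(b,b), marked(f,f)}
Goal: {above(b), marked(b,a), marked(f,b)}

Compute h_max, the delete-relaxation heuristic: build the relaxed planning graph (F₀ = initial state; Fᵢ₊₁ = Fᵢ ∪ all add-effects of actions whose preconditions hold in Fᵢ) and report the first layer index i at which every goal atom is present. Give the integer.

F0 = init (8 atoms)
F1 = F0 ∪ {clear(b), clear(f), marked(b,a), marked(b,f), marked(f,a), marked(f,b)}  (14 atoms)
goal ⊆ F1  ⇒  h_max = 1

1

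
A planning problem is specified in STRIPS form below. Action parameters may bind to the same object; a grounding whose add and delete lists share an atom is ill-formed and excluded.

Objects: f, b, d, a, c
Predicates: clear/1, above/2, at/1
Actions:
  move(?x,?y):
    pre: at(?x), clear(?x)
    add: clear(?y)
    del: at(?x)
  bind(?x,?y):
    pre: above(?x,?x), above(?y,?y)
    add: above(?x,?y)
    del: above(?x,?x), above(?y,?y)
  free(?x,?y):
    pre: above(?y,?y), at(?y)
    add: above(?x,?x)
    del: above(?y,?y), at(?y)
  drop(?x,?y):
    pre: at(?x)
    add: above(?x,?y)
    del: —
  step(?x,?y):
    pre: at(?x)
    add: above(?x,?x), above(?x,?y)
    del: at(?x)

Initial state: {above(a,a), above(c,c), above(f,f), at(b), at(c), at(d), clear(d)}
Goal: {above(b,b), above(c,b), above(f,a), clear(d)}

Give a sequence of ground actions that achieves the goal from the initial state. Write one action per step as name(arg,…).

1. bind(f,a)  →  {above(c,c), above(f,a), at(b), at(c), at(d), clear(d)}
2. drop(b,b)  →  {above(b,b), above(c,c), above(f,a), at(b), at(c), at(d), clear(d)}
3. drop(c,b)  →  {above(b,b), above(c,b), above(c,c), above(f,a), at(b), at(c), at(d), clear(d)}

bind(f,a); drop(b,b); drop(c,b)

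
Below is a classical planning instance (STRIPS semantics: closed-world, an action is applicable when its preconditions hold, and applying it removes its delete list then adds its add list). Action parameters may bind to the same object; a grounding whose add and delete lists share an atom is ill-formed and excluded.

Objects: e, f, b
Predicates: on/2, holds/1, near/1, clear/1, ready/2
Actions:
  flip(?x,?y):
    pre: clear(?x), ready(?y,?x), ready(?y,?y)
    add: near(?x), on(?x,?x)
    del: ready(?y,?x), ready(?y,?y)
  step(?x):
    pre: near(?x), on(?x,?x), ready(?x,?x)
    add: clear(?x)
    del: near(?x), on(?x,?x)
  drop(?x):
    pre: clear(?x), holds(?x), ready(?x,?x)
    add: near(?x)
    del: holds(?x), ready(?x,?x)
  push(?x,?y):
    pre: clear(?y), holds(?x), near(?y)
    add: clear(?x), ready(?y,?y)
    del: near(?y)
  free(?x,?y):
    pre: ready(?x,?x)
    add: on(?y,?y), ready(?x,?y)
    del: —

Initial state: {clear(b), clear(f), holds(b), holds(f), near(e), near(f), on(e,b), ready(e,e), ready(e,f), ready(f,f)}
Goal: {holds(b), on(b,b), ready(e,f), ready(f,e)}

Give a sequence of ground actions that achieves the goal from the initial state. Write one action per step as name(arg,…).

1. free(e,b)  →  {clear(b), clear(f), holds(b), holds(f), near(e), near(f), on(b,b), on(e,b), ready(e,b), ready(e,e), ready(e,f), ready(f,f)}
2. free(f,e)  →  {clear(b), clear(f), holds(b), holds(f), near(e), near(f), on(b,b), on(e,b), on(e,e), ready(e,b), ready(e,e), ready(e,f), ready(f,e), ready(f,f)}

free(e,b); free(f,e)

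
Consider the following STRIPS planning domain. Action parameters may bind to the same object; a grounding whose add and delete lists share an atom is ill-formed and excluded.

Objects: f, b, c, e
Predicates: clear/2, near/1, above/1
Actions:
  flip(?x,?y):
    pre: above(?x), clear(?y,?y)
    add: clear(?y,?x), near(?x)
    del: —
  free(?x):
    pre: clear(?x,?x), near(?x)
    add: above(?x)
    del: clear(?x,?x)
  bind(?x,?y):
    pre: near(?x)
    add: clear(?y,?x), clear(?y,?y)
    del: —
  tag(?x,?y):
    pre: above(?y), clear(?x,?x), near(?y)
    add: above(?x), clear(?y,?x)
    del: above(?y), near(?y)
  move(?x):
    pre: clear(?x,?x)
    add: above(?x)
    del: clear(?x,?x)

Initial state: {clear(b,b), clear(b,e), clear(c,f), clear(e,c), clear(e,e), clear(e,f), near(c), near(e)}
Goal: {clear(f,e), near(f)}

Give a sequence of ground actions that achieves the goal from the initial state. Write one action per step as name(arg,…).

1. bind(e,f)  →  {clear(b,b), clear(b,e), clear(c,f), clear(e,c), clear(e,e), clear(e,f), clear(f,e), clear(f,f), near(c), near(e)}
2. move(f)  →  {above(f), clear(b,b), clear(b,e), clear(c,f), clear(e,c), clear(e,e), clear(e,f), clear(f,e), near(c), near(e)}
3. flip(f,b)  →  {above(f), clear(b,b), clear(b,e), clear(b,f), clear(c,f), clear(e,c), clear(e,e), clear(e,f), clear(f,e), near(c), near(e), near(f)}

bind(e,f); move(f); flip(f,b)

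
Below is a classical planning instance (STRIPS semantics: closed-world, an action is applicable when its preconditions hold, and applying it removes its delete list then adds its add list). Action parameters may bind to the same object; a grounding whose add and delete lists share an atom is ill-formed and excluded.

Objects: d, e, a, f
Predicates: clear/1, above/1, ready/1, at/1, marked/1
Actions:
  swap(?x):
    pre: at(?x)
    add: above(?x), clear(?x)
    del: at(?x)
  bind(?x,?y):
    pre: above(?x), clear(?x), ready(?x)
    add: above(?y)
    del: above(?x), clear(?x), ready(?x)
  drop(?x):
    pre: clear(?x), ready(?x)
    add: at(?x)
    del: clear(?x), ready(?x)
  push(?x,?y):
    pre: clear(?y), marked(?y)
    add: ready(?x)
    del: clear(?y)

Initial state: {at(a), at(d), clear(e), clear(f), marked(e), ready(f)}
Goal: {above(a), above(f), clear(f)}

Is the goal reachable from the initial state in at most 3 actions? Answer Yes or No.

1. swap(a)  →  {above(a), at(d), clear(a), clear(e), clear(f), marked(e), ready(f)}
2. drop(f)  →  {above(a), at(d), at(f), clear(a), clear(e), marked(e)}
3. swap(f)  →  {above(a), above(f), at(d), clear(a), clear(e), clear(f), marked(e)}
optimal plan length = 3; 3 ≤ 3

Yes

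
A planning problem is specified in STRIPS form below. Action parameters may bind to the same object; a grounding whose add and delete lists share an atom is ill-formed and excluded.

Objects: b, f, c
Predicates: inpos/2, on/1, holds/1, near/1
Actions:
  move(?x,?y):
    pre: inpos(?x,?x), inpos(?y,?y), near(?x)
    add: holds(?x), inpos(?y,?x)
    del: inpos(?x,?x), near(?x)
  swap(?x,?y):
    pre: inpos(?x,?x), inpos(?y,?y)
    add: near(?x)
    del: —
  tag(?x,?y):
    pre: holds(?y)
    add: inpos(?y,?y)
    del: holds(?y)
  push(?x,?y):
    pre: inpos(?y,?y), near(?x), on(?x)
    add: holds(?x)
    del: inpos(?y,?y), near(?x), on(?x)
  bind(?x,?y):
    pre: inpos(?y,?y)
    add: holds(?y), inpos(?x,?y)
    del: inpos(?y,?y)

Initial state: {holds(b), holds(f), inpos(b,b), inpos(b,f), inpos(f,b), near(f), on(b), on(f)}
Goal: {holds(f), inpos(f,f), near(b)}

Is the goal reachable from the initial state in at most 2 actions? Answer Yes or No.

No

1. swap(b,b)  →  {holds(b), holds(f), inpos(b,b), inpos(b,f), inpos(f,b), near(b), near(f), on(b), on(f)}
2. tag(b,f)  →  {holds(b), inpos(b,b), inpos(b,f), inpos(f,b), inpos(f,f), near(b), near(f), on(b), on(f)}
3. push(f,b)  →  {holds(b), holds(f), inpos(b,f), inpos(f,b), inpos(f,f), near(b), on(b)}
optimal plan length = 3; 3 > 2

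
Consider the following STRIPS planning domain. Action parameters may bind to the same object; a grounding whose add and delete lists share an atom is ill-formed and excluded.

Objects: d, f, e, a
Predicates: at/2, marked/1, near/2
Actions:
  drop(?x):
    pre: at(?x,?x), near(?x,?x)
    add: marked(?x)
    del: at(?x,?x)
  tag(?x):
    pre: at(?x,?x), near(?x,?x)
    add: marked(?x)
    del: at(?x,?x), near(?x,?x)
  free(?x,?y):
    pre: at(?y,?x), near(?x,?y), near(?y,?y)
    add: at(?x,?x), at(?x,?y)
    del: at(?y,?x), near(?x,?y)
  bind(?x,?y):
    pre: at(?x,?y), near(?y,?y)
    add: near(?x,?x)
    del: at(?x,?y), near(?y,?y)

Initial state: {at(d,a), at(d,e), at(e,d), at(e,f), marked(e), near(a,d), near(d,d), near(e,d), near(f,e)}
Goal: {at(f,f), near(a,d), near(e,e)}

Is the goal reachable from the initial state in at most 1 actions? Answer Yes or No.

No

1. bind(e,d)  →  {at(d,a), at(d,e), at(e,f), marked(e), near(a,d), near(e,d), near(e,e), near(f,e)}
2. free(f,e)  →  {at(d,a), at(d,e), at(f,e), at(f,f), marked(e), near(a,d), near(e,d), near(e,e)}
optimal plan length = 2; 2 > 1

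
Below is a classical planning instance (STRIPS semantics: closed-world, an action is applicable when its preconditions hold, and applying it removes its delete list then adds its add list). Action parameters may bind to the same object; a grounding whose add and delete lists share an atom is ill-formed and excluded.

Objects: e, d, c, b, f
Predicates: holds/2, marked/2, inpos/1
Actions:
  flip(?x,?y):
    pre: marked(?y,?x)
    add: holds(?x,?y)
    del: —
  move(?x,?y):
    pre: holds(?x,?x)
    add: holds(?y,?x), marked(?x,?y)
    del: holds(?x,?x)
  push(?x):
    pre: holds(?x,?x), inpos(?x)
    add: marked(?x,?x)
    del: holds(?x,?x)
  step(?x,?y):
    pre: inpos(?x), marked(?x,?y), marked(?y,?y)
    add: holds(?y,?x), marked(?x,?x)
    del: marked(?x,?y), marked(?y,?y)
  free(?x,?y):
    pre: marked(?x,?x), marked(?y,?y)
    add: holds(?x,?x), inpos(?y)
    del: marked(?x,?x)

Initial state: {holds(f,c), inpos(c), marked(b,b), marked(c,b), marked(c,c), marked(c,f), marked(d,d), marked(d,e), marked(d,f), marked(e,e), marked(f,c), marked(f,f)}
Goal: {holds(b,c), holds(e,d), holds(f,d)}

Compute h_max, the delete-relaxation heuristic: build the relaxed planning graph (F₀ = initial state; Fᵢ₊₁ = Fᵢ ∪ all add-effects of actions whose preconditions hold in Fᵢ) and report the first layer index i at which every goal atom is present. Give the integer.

1

F0 = init (12 atoms)
F1 = F0 ∪ {holds(b,b), holds(b,c), holds(c,c), holds(c,f), holds(d,d), holds(e,d), holds(e,e), holds(f,d), holds(f,f), inpos(b), inpos(d), inpos(e), inpos(f)}  (25 atoms)
goal ⊆ F1  ⇒  h_max = 1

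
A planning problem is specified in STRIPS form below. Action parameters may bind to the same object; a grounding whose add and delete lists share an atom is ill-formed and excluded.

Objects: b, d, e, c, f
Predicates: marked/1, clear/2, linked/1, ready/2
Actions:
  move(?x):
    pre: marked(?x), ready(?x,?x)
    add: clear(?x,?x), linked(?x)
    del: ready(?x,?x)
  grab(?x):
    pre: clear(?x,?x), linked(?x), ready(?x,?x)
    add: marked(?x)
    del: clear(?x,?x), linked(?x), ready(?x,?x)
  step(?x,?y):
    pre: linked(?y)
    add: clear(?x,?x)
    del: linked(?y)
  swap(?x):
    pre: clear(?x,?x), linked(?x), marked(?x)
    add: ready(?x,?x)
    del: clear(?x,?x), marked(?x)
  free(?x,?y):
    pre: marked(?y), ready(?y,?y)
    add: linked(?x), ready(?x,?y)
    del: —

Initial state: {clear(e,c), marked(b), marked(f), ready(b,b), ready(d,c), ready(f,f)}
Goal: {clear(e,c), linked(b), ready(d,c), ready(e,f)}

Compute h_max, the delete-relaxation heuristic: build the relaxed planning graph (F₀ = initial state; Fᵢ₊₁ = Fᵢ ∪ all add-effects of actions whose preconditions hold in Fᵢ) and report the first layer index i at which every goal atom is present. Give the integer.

F0 = init (6 atoms)
F1 = F0 ∪ {clear(b,b), clear(f,f), linked(b), linked(c), linked(d), linked(e), linked(f), ready(b,f), ready(c,b), ready(c,f), ready(d,b), ready(d,f), ready(e,b), ready(e,f), ready(f,b)}  (21 atoms)
goal ⊆ F1  ⇒  h_max = 1

1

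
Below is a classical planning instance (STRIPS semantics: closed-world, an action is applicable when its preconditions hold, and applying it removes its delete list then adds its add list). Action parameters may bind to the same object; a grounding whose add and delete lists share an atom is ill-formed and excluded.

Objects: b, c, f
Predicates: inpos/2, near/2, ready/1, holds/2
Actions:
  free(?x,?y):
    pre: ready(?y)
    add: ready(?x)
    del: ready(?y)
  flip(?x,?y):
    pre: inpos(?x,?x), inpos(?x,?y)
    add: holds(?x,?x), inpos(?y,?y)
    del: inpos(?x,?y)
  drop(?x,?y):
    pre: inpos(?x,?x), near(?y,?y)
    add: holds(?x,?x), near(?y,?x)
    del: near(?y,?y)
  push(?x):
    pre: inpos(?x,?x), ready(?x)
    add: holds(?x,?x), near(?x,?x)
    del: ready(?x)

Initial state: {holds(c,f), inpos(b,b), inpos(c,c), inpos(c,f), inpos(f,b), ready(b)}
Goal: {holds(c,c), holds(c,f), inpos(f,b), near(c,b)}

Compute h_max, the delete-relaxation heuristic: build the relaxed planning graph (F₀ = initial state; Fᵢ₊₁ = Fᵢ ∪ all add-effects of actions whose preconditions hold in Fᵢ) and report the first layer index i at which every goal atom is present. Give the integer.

F0 = init (6 atoms)
F1 = F0 ∪ {holds(b,b), holds(c,c), inpos(f,f), near(b,b), ready(c), ready(f)}  (12 atoms)
F2 = F1 ∪ {holds(f,f), near(b,c), near(b,f), near(c,c), near(f,f)}  (17 atoms)
F3 = F2 ∪ {near(c,b), near(c,f), near(f,b), near(f,c)}  (21 atoms)
goal ⊆ F3  ⇒  h_max = 3

3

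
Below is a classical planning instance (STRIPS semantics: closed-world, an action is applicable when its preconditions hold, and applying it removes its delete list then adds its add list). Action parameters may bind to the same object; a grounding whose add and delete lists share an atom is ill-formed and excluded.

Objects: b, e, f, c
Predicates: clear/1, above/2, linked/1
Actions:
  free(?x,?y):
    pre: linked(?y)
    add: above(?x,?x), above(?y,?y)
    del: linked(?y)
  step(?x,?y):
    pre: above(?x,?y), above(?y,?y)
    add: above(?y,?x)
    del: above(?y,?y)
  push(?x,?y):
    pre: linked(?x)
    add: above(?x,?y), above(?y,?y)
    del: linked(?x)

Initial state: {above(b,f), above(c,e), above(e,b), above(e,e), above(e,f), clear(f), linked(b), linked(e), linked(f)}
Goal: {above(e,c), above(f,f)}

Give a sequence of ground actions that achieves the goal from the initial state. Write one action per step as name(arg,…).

1. free(b,f)  →  {above(b,b), above(b,f), above(c,e), above(e,b), above(e,e), above(e,f), above(f,f), clear(f), linked(b), linked(e)}
2. step(c,e)  →  {above(b,b), above(b,f), above(c,e), above(e,b), above(e,c), above(e,f), above(f,f), clear(f), linked(b), linked(e)}

free(b,f); step(c,e)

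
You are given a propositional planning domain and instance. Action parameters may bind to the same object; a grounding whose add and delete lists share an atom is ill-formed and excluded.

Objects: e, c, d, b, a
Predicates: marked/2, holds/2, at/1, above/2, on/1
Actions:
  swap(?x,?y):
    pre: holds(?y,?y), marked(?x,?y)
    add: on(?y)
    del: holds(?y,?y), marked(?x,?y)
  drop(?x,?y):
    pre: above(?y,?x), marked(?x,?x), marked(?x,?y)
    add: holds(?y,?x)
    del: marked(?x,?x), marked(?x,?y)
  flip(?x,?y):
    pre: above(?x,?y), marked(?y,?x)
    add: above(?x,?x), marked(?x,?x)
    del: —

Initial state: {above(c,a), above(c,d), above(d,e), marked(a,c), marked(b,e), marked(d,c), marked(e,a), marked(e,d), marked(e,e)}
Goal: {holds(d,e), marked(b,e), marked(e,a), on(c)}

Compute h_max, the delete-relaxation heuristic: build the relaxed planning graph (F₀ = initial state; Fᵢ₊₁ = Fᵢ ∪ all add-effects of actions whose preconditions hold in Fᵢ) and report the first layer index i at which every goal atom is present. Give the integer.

F0 = init (9 atoms)
F1 = F0 ∪ {above(c,c), above(d,d), holds(d,e), marked(c,c), marked(d,d)}  (14 atoms)
F2 = F1 ∪ {holds(c,c), holds(c,d), holds(d,d)}  (17 atoms)
F3 = F2 ∪ {on(c), on(d)}  (19 atoms)
goal ⊆ F3  ⇒  h_max = 3

3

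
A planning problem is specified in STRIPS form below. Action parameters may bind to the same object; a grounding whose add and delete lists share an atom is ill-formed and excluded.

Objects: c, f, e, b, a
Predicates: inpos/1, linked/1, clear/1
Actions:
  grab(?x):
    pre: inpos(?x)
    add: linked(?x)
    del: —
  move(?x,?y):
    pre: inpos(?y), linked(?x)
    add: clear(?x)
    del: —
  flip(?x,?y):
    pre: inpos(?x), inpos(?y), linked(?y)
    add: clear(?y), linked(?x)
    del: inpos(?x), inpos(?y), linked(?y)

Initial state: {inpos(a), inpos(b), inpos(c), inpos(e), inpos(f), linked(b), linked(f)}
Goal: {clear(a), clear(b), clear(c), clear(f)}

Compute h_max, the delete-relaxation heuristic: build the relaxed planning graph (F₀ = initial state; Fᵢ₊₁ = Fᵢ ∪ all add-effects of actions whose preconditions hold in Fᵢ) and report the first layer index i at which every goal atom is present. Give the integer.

F0 = init (7 atoms)
F1 = F0 ∪ {clear(b), clear(f), linked(a), linked(c), linked(e)}  (12 atoms)
F2 = F1 ∪ {clear(a), clear(c), clear(e)}  (15 atoms)
goal ⊆ F2  ⇒  h_max = 2

2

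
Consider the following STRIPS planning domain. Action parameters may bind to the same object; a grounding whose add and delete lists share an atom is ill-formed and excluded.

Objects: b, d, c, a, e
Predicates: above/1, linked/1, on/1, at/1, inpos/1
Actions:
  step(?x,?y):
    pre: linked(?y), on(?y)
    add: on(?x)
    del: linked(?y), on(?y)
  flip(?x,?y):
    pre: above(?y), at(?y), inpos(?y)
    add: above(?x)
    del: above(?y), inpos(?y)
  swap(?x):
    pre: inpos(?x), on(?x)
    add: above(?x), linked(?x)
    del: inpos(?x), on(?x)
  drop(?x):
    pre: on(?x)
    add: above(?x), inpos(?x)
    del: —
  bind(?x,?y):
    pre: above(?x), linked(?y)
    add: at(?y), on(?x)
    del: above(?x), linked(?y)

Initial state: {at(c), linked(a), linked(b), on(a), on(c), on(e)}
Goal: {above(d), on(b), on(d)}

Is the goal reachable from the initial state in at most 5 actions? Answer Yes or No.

Yes

1. step(b,a)  →  {at(c), linked(b), on(b), on(c), on(e)}
2. drop(c)  →  {above(c), at(c), inpos(c), linked(b), on(b), on(c), on(e)}
3. flip(d,c)  →  {above(d), at(c), linked(b), on(b), on(c), on(e)}
4. bind(d,b)  →  {at(b), at(c), on(b), on(c), on(d), on(e)}
5. drop(d)  →  {above(d), at(b), at(c), inpos(d), on(b), on(c), on(d), on(e)}
optimal plan length = 5; 5 ≤ 5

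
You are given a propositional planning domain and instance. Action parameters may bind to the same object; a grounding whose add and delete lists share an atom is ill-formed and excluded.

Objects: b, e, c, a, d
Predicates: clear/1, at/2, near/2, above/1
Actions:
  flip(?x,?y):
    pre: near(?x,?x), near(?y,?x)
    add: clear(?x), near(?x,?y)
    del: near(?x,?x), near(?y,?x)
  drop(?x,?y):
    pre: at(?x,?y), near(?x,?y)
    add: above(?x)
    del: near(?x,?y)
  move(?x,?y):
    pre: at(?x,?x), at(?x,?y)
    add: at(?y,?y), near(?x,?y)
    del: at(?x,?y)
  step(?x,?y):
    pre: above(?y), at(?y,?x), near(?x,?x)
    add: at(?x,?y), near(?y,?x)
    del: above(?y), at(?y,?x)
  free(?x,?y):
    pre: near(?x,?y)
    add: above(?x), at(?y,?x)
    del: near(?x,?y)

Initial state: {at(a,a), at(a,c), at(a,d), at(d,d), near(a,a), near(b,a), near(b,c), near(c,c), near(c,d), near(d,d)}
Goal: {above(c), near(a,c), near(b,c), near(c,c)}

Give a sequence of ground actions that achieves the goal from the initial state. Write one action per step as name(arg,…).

1. move(a,c)  →  {at(a,a), at(a,d), at(c,c), at(d,d), near(a,a), near(a,c), near(b,a), near(b,c), near(c,c), near(c,d), near(d,d)}
2. free(c,d)  →  {above(c), at(a,a), at(a,d), at(c,c), at(d,c), at(d,d), near(a,a), near(a,c), near(b,a), near(b,c), near(c,c), near(d,d)}

move(a,c); free(c,d)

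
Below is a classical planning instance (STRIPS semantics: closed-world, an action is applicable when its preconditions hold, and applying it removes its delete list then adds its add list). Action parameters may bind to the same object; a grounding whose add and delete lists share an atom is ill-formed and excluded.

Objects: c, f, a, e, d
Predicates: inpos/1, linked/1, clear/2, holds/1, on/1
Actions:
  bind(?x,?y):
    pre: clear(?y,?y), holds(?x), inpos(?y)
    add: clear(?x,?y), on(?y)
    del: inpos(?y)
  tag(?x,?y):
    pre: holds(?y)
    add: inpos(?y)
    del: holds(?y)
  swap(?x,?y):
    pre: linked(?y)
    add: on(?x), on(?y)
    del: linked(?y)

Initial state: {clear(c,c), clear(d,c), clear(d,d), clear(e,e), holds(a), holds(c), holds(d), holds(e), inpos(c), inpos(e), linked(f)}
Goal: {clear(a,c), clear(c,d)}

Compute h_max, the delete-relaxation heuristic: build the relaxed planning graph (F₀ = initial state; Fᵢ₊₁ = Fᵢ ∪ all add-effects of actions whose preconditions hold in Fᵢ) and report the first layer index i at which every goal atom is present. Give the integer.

2

F0 = init (11 atoms)
F1 = F0 ∪ {clear(a,c), clear(a,e), clear(c,e), clear(d,e), clear(e,c), inpos(a), inpos(d), on(a), on(c), on(d), on(e), on(f)}  (23 atoms)
F2 = F1 ∪ {clear(a,d), clear(c,d), clear(e,d)}  (26 atoms)
goal ⊆ F2  ⇒  h_max = 2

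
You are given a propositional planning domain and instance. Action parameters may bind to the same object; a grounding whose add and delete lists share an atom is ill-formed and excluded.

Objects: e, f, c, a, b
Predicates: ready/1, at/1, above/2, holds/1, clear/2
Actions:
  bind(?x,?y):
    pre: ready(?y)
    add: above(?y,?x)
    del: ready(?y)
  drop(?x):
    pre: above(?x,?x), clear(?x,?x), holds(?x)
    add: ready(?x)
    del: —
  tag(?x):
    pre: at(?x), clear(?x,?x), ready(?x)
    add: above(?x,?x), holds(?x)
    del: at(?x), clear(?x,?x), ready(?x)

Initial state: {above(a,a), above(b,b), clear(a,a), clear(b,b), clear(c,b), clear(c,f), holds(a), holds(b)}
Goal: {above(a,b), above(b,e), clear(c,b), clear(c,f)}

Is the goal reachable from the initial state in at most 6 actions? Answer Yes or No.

1. drop(a)  →  {above(a,a), above(b,b), clear(a,a), clear(b,b), clear(c,b), clear(c,f), holds(a), holds(b), ready(a)}
2. bind(b,a)  →  {above(a,a), above(a,b), above(b,b), clear(a,a), clear(b,b), clear(c,b), clear(c,f), holds(a), holds(b)}
3. drop(b)  →  {above(a,a), above(a,b), above(b,b), clear(a,a), clear(b,b), clear(c,b), clear(c,f), holds(a), holds(b), ready(b)}
4. bind(e,b)  →  {above(a,a), above(a,b), above(b,b), above(b,e), clear(a,a), clear(b,b), clear(c,b), clear(c,f), holds(a), holds(b)}
optimal plan length = 4; 4 ≤ 6

Yes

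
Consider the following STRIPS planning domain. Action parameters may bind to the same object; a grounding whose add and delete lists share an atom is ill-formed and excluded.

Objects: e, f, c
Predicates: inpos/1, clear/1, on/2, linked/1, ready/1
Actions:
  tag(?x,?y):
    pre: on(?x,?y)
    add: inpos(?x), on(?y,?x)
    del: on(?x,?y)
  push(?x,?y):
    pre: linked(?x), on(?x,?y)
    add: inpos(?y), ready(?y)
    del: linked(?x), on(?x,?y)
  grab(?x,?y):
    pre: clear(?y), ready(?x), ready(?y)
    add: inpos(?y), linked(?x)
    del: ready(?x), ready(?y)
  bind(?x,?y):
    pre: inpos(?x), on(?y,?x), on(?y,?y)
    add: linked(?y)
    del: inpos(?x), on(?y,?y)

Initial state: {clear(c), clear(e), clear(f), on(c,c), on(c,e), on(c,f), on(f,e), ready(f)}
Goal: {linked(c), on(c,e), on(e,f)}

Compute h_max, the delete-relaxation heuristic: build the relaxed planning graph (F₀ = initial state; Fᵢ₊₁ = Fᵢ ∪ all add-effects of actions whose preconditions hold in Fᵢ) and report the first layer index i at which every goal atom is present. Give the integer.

F0 = init (8 atoms)
F1 = F0 ∪ {inpos(c), inpos(f), linked(f), on(e,c), on(e,f), on(f,c)}  (14 atoms)
F2 = F1 ∪ {inpos(e), linked(c), ready(c), ready(e)}  (18 atoms)
goal ⊆ F2  ⇒  h_max = 2

2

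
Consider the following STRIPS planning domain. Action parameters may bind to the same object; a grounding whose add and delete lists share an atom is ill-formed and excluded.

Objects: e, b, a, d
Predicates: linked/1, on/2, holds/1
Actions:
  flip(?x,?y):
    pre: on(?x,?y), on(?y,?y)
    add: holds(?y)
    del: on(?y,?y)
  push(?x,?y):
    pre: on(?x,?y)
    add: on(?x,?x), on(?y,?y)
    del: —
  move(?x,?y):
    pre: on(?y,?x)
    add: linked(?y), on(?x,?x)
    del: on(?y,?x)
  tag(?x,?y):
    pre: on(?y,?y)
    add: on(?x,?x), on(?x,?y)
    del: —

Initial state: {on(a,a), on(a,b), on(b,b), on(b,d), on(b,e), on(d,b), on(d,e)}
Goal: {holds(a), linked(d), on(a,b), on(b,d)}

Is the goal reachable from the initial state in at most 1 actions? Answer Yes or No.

1. flip(a,a)  →  {holds(a), on(a,b), on(b,b), on(b,d), on(b,e), on(d,b), on(d,e)}
2. move(e,d)  →  {holds(a), linked(d), on(a,b), on(b,b), on(b,d), on(b,e), on(d,b), on(e,e)}
optimal plan length = 2; 2 > 1

No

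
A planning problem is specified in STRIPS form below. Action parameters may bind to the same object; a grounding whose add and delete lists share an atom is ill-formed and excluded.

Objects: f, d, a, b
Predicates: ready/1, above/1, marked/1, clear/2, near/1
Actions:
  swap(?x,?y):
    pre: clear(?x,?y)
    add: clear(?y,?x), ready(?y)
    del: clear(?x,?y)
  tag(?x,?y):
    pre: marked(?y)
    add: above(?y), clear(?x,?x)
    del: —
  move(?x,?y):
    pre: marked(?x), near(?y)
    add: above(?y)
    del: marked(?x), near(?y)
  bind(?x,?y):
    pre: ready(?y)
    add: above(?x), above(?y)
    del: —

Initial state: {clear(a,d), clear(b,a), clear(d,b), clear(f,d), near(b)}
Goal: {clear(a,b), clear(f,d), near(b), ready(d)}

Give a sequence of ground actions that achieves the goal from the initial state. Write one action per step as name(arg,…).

swap(a,d); swap(b,a)

1. swap(a,d)  →  {clear(b,a), clear(d,a), clear(d,b), clear(f,d), near(b), ready(d)}
2. swap(b,a)  →  {clear(a,b), clear(d,a), clear(d,b), clear(f,d), near(b), ready(a), ready(d)}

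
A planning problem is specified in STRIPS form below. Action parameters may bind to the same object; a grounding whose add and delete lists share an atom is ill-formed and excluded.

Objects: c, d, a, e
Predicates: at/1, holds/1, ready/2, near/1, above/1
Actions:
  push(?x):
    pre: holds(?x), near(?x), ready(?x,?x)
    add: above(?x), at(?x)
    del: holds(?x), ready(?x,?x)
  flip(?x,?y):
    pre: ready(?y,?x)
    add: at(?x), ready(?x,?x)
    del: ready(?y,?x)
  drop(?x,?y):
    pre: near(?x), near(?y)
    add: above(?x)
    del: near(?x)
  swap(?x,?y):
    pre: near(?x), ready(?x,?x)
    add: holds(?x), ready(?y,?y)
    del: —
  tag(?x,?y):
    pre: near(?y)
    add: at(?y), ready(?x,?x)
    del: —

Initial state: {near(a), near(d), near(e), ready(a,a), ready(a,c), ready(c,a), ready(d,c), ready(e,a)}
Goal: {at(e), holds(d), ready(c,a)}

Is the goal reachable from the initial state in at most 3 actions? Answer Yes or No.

Yes

1. tag(d,e)  →  {at(e), near(a), near(d), near(e), ready(a,a), ready(a,c), ready(c,a), ready(d,c), ready(d,d), ready(e,a)}
2. swap(d,c)  →  {at(e), holds(d), near(a), near(d), near(e), ready(a,a), ready(a,c), ready(c,a), ready(c,c), ready(d,c), ready(d,d), ready(e,a)}
optimal plan length = 2; 2 ≤ 3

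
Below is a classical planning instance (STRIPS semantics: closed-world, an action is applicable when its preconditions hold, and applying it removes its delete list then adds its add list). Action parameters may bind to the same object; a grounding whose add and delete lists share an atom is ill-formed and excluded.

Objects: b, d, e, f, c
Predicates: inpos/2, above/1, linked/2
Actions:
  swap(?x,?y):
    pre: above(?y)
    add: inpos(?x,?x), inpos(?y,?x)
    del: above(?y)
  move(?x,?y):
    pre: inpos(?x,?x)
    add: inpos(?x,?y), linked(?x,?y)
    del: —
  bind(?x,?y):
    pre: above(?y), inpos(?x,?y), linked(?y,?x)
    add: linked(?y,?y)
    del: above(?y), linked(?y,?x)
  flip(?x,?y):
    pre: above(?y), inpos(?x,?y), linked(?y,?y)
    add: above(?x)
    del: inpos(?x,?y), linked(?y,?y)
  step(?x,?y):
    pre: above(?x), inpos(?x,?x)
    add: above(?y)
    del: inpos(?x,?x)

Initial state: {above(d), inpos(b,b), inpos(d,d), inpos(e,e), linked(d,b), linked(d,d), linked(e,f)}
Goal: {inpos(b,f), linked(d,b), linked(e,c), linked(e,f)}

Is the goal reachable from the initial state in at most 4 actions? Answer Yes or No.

Yes

1. move(b,f)  →  {above(d), inpos(b,b), inpos(b,f), inpos(d,d), inpos(e,e), linked(b,f), linked(d,b), linked(d,d), linked(e,f)}
2. move(e,c)  →  {above(d), inpos(b,b), inpos(b,f), inpos(d,d), inpos(e,c), inpos(e,e), linked(b,f), linked(d,b), linked(d,d), linked(e,c), linked(e,f)}
optimal plan length = 2; 2 ≤ 4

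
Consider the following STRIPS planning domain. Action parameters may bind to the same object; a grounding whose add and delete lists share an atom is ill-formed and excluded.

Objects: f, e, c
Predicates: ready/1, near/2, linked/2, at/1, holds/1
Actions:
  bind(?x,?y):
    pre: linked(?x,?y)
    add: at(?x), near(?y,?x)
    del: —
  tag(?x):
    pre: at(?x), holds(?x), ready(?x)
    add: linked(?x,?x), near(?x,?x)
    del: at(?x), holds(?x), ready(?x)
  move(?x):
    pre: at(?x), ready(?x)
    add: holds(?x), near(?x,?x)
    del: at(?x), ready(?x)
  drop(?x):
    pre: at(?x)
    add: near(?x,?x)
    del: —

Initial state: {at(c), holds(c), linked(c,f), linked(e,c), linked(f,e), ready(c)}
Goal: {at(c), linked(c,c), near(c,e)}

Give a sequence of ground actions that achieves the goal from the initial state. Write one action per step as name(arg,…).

1. bind(e,c)  →  {at(c), at(e), holds(c), linked(c,f), linked(e,c), linked(f,e), near(c,e), ready(c)}
2. tag(c)  →  {at(e), linked(c,c), linked(c,f), linked(e,c), linked(f,e), near(c,c), near(c,e)}
3. bind(c,f)  →  {at(c), at(e), linked(c,c), linked(c,f), linked(e,c), linked(f,e), near(c,c), near(c,e), near(f,c)}

bind(e,c); tag(c); bind(c,f)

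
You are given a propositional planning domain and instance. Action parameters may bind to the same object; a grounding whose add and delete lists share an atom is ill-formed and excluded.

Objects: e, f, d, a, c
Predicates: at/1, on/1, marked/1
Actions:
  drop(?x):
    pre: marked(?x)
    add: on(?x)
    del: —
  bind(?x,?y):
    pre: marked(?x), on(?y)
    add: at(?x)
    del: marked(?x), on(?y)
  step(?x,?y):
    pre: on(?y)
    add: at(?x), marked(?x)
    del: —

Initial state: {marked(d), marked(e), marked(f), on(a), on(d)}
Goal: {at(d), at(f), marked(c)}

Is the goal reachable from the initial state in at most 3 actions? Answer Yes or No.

Yes

1. bind(f,d)  →  {at(f), marked(d), marked(e), on(a)}
2. step(d,a)  →  {at(d), at(f), marked(d), marked(e), on(a)}
3. step(c,a)  →  {at(c), at(d), at(f), marked(c), marked(d), marked(e), on(a)}
optimal plan length = 3; 3 ≤ 3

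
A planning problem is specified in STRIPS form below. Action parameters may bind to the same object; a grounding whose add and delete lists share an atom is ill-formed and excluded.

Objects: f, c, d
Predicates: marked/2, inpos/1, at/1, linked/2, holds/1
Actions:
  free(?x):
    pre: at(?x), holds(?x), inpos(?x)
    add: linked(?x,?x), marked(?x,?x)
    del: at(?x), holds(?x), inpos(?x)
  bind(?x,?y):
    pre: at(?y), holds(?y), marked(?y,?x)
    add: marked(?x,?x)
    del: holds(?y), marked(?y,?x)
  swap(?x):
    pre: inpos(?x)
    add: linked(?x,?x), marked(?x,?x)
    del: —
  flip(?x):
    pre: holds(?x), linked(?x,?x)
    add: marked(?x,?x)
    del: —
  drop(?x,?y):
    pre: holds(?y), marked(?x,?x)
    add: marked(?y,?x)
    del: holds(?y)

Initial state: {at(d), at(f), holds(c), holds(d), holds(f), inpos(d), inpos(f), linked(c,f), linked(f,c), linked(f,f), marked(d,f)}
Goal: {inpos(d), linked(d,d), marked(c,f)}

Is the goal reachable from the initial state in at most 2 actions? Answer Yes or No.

1. free(f)  →  {at(d), holds(c), holds(d), inpos(d), linked(c,f), linked(f,c), linked(f,f), marked(d,f), marked(f,f)}
2. swap(d)  →  {at(d), holds(c), holds(d), inpos(d), linked(c,f), linked(d,d), linked(f,c), linked(f,f), marked(d,d), marked(d,f), marked(f,f)}
3. drop(f,c)  →  {at(d), holds(d), inpos(d), linked(c,f), linked(d,d), linked(f,c), linked(f,f), marked(c,f), marked(d,d), marked(d,f), marked(f,f)}
optimal plan length = 3; 3 > 2

No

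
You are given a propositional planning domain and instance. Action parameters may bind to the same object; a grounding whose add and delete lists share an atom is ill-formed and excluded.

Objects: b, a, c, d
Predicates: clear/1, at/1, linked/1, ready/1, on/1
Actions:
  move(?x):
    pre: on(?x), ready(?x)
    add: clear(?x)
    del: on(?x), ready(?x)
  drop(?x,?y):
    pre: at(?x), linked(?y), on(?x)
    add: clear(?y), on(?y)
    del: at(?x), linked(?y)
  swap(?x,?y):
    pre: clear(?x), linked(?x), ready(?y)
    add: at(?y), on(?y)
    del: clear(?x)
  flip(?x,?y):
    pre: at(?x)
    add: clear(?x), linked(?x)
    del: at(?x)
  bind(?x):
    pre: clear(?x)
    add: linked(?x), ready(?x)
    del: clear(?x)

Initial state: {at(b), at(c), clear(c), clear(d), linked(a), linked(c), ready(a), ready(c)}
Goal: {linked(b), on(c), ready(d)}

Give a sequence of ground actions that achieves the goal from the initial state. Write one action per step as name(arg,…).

1. swap(c,c)  →  {at(b), at(c), clear(d), linked(a), linked(c), on(c), ready(a), ready(c)}
2. flip(b,b)  →  {at(c), clear(b), clear(d), linked(a), linked(b), linked(c), on(c), ready(a), ready(c)}
3. bind(d)  →  {at(c), clear(b), linked(a), linked(b), linked(c), linked(d), on(c), ready(a), ready(c), ready(d)}

swap(c,c); flip(b,b); bind(d)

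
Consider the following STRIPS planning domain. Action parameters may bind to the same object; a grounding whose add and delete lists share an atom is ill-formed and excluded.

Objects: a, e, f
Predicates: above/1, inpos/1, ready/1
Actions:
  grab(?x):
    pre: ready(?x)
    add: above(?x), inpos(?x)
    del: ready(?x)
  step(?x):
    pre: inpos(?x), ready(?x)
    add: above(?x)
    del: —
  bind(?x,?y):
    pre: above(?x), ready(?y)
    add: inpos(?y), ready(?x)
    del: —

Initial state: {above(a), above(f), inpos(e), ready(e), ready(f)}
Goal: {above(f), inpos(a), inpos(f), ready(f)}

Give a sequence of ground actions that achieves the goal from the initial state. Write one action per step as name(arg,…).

bind(a,f); grab(a)

1. bind(a,f)  →  {above(a), above(f), inpos(e), inpos(f), ready(a), ready(e), ready(f)}
2. grab(a)  →  {above(a), above(f), inpos(a), inpos(e), inpos(f), ready(e), ready(f)}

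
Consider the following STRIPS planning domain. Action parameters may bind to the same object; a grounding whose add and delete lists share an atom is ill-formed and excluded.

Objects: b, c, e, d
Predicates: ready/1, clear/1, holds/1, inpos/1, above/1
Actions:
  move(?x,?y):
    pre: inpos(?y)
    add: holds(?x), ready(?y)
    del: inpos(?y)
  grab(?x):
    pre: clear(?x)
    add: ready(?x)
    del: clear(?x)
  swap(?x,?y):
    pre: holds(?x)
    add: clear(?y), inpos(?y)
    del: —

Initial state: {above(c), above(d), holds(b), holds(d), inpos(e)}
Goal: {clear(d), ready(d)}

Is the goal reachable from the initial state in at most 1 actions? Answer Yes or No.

No

1. swap(b,d)  →  {above(c), above(d), clear(d), holds(b), holds(d), inpos(d), inpos(e)}
2. move(b,d)  →  {above(c), above(d), clear(d), holds(b), holds(d), inpos(e), ready(d)}
optimal plan length = 2; 2 > 1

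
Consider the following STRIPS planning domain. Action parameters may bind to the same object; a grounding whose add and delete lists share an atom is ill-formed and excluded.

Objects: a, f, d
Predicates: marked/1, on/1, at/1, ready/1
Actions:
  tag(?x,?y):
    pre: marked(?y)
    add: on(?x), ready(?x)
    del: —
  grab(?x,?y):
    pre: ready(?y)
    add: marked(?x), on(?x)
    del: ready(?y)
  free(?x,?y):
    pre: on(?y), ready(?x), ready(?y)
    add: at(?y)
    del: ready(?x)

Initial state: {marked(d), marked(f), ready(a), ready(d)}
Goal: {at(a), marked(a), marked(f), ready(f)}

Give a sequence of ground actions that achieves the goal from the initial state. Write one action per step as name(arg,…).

1. tag(f,f)  →  {marked(d), marked(f), on(f), ready(a), ready(d), ready(f)}
2. grab(a,d)  →  {marked(a), marked(d), marked(f), on(a), on(f), ready(a), ready(f)}
3. free(a,a)  →  {at(a), marked(a), marked(d), marked(f), on(a), on(f), ready(f)}

tag(f,f); grab(a,d); free(a,a)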